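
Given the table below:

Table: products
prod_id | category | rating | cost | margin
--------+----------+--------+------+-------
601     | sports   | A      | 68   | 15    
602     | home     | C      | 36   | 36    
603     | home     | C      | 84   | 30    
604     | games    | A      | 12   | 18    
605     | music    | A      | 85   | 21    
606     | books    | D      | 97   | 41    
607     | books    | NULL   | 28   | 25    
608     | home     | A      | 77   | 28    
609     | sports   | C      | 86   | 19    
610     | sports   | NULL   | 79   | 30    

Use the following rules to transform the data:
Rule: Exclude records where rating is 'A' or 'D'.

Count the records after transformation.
5

Step 1: Count records to exclude
  - 4 (A) + 1 (D) = 5 records
Step 2: Total records: 10
Step 3: Remaining = 10 - 5 = 5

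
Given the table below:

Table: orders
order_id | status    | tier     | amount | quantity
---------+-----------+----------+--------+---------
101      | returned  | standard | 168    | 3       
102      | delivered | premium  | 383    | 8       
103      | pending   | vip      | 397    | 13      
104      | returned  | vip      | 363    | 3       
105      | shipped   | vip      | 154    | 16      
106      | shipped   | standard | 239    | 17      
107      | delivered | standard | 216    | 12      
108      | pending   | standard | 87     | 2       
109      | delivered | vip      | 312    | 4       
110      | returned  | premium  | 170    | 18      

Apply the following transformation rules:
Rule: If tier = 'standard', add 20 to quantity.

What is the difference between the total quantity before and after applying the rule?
80

Step 1: Original sum of quantity = 96
Step 2: 4 records have tier = 'standard'
Step 3: Each affected record changes by 20
Step 4: Total change = 4 × 20 = 80
Step 5: New sum = 96 + 80 = 176
Step 6: Difference = |176 - 96| = 80
        (Sum increased by 80)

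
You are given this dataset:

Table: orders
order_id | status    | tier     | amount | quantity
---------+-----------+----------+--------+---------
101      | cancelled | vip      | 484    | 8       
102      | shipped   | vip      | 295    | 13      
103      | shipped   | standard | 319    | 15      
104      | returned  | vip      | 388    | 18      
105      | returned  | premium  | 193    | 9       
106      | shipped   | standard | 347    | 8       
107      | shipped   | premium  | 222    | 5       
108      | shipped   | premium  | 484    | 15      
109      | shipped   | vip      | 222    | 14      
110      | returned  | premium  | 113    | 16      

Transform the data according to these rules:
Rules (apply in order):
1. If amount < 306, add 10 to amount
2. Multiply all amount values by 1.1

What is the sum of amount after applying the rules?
3428.7

Step 1: Apply Rule 1 - Add 10 to records with amount < 306
  - 5 records affected: 1045 + (5 × 10) = 1095
  - Unaffected records: 2022
  - Sum after Rule 1: 3117
Step 2: Apply Rule 2 - Multiply all by 1.1
  - 3117 × 1.1 = 3428.7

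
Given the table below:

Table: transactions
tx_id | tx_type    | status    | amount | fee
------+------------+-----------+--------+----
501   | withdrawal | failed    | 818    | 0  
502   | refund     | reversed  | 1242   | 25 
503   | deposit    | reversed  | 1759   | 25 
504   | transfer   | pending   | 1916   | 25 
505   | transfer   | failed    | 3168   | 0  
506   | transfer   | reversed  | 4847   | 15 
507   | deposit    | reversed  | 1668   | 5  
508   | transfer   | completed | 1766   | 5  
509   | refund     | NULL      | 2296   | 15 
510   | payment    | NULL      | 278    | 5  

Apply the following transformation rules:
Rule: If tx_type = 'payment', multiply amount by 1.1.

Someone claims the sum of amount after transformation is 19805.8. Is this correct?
No, the correct result is 19785.8.

Step 1: Calculate the correct sum after transformation
Step 2: Apply multiplier 1.1 to records where tx_type = 'payment'
Step 3: Correct result = 19785.8
Step 4: Claimed result = 19805.8
Step 5: 19785.8 ≠ 19805.8
Conclusion: The claimed result is incorrect. The correct answer is 19785.8.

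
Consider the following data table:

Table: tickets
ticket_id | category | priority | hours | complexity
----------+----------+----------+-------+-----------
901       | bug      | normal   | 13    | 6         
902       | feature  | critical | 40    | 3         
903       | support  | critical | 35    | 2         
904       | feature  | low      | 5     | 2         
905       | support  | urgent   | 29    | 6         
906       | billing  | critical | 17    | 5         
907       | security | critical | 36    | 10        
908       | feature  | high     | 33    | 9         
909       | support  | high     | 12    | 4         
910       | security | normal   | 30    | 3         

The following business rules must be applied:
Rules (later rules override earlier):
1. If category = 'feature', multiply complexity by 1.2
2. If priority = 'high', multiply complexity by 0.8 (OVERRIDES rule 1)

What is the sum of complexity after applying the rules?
48.4

Step 1: Rule 2 takes priority for records with priority = 'high'
  - 2 records: 13 × 0.8 = 10.4
Step 2: Rule 1 applies to remaining records with category = 'feature'
  - 2 records: 5 × 1.2 = 6.0
Step 3: Other records unchanged: 32
Step 4: Final sum = 10.4 + 6.0 + 32 = 48.4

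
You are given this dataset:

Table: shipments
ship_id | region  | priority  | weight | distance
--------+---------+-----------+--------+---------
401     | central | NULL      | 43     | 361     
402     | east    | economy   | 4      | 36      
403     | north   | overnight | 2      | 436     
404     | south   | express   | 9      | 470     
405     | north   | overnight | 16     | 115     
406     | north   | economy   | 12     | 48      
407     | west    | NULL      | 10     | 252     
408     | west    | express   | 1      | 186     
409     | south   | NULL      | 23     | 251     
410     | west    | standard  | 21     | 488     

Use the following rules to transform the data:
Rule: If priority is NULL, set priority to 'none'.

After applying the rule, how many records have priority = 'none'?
3

Step 1: Count records where priority IS NULL
Step 2: Found 3 records with NULL priority
Step 3: These records will have priority set to 'none'
Step 4: Records already having priority = 'none': 0
Step 5: Answer: 3 + 0 = 3 records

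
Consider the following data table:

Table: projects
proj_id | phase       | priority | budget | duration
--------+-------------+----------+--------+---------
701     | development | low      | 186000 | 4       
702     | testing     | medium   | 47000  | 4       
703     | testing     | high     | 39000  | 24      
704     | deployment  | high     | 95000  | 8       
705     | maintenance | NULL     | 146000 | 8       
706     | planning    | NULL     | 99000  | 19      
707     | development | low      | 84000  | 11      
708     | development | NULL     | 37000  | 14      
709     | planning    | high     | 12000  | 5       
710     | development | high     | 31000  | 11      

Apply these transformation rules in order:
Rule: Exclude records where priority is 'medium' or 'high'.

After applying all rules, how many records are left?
5

Step 1: Count records to exclude
  - 1 (medium) + 4 (high) = 5 records
Step 2: Total records: 10
Step 3: Remaining = 10 - 5 = 5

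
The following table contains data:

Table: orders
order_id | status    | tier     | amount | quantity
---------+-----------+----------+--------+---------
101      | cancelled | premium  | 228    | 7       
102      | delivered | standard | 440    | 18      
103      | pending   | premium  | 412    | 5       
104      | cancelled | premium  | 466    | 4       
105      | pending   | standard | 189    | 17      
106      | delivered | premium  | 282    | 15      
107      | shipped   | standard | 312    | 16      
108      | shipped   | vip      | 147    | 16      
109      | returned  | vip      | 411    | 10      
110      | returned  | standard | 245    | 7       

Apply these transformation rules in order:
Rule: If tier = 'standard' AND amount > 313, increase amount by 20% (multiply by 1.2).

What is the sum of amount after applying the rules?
3220.0

Step 1: Find records where tier = 'standard' AND amount > 313
Step 2: 1 records match, summing to 440
Step 3: After multiplier: 440 × 1.2 = 528.0
Step 4: Unaffected records sum: 2692
Step 5: Final sum = 528.0 + 2692 = 3220.0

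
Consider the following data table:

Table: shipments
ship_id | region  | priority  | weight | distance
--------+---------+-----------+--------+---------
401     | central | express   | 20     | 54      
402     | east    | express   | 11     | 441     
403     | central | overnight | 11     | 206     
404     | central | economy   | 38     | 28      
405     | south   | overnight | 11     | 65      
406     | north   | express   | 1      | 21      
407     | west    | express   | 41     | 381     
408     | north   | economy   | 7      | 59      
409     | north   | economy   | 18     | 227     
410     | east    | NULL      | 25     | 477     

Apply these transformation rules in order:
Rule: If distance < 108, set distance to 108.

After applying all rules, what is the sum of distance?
2272

Step 1: 5 records have distance < 108
Step 2: These records originally summed to 227
Step 3: After setting to minimum: 5 × 108 = 540
Step 4: Unaffected records sum: 1732
Step 5: Final sum = 540 + 1732 = 2272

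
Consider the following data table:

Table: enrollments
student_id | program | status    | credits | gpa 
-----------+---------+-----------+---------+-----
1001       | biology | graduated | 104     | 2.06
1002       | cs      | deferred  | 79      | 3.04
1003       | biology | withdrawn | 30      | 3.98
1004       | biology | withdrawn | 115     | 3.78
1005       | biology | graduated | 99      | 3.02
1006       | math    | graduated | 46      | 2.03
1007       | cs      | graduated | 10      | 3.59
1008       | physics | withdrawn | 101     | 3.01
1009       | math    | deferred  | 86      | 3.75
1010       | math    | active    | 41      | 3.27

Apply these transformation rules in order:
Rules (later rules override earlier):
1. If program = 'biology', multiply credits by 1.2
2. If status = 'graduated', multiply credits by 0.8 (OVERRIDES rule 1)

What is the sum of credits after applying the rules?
688.2

Step 1: Rule 2 takes priority for records with status = 'graduated'
  - 4 records: 259 × 0.8 = 207.2
Step 2: Rule 1 applies to remaining records with program = 'biology'
  - 2 records: 145 × 1.2 = 174.0
Step 3: Other records unchanged: 307
Step 4: Final sum = 207.2 + 174.0 + 307 = 688.2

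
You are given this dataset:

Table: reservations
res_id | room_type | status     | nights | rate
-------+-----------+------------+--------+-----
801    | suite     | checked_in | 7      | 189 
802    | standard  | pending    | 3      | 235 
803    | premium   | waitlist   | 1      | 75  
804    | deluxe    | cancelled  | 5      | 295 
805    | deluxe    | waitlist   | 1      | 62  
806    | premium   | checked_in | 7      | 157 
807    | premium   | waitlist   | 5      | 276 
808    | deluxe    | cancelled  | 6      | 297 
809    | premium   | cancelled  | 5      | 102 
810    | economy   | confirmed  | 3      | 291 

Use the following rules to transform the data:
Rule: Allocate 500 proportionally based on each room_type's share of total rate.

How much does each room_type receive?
deluxe: 165.23, economy: 73.52, premium: 154.12, standard: 59.37, suite: 47.75

Step 1: Calculate total rate = 1979
Step 2: Calculate each room_type's proportion:
  deluxe: 654/1979 = 33.05% → 165.23
  economy: 291/1979 = 14.70% → 73.52
  premium: 610/1979 = 30.82% → 154.12
  standard: 235/1979 = 11.87% → 59.37
  suite: 189/1979 = 9.55% → 47.75
Step 3: Verify: sum of allocations ≈ 500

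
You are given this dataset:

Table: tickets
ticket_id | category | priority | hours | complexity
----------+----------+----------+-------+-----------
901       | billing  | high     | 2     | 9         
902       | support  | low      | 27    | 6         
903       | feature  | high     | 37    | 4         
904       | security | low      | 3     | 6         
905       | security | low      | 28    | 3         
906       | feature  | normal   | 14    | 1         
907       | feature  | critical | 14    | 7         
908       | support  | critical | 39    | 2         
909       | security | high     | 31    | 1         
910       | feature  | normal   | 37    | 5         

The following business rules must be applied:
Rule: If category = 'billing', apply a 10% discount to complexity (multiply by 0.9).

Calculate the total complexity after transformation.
43.1

Step 1: Records with category = 'billing' have total complexity = 9
Step 2: Apply multiplier: 9 × 0.9 = 8.1
Step 3: Other records total: 35
Step 4: Final sum = 8.1 + 35 = 43.1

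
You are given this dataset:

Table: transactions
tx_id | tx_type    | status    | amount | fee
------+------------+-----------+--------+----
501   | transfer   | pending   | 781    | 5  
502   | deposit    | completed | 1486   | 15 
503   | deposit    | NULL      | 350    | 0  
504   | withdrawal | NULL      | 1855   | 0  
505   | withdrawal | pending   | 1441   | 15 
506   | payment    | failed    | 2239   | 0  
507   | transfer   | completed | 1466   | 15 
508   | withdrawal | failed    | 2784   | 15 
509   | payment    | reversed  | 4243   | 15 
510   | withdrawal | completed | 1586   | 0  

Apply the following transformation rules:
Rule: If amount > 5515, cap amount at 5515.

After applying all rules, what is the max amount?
4243

Step 1: Original maximum amount = 4243
Step 2: Check cap of 5515 against maximum
Step 3: No records exceed the cap (max 4243 <= cap 5515), so no capping applies
Step 4: Maximum after transformation = 4243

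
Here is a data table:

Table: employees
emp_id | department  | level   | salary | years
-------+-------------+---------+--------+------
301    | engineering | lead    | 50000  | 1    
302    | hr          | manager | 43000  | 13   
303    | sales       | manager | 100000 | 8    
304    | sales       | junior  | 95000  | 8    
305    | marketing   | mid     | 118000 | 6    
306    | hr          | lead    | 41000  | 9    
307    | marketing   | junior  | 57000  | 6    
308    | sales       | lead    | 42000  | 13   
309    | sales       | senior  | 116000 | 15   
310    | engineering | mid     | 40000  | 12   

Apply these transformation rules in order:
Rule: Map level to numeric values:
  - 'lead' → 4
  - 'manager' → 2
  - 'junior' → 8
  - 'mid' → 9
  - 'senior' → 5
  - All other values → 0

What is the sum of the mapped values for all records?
55

Step 1: Apply mapping to each record
Step 2: Count by status:
  'lead': 3 records × 4 = 12
  'manager': 2 records × 2 = 4
  'junior': 2 records × 8 = 16
  'mid': 2 records × 9 = 18
  'senior': 1 records × 5 = 5
Step 3: Sum all mapped values = 55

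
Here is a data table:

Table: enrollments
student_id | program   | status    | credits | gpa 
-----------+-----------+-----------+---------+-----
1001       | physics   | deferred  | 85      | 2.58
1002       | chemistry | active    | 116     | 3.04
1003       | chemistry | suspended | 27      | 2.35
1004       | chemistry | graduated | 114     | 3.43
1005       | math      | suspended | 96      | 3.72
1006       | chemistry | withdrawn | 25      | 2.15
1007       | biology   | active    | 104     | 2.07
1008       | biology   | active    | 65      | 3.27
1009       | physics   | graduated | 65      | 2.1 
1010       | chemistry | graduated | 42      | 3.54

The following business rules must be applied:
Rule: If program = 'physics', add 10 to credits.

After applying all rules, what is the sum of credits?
759

Step 1: Count records where program = 'physics': 2
Step 2: Total bonus added: 2 × 10 = 20
Step 3: Original sum of credits: 739
Step 4: Final sum = 739 + 20 = 759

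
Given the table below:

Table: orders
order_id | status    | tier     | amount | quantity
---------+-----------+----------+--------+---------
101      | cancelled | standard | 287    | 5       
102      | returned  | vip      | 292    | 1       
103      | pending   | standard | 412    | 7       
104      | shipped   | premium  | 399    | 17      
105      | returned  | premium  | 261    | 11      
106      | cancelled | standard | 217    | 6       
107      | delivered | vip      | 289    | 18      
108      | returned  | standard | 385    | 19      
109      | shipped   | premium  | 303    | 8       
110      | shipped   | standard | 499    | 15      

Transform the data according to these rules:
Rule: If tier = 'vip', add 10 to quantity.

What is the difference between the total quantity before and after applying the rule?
20

Step 1: Original sum of quantity = 107
Step 2: 2 records have tier = 'vip'
Step 3: Each affected record changes by 10
Step 4: Total change = 2 × 10 = 20
Step 5: New sum = 107 + 20 = 127
Step 6: Difference = |127 - 107| = 20
        (Sum increased by 20)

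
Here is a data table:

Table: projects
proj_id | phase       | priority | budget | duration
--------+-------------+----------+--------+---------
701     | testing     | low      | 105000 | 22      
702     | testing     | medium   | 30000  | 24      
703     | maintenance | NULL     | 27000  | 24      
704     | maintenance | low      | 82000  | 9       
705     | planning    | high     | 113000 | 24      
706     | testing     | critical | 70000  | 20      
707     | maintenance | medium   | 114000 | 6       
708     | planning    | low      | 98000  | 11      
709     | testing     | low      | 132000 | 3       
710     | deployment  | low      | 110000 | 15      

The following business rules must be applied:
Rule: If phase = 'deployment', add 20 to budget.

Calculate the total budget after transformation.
881020

Step 1: Count records where phase = 'deployment': 1
Step 2: Total bonus added: 1 × 20 = 20
Step 3: Original sum of budget: 881000
Step 4: Final sum = 881000 + 20 = 881020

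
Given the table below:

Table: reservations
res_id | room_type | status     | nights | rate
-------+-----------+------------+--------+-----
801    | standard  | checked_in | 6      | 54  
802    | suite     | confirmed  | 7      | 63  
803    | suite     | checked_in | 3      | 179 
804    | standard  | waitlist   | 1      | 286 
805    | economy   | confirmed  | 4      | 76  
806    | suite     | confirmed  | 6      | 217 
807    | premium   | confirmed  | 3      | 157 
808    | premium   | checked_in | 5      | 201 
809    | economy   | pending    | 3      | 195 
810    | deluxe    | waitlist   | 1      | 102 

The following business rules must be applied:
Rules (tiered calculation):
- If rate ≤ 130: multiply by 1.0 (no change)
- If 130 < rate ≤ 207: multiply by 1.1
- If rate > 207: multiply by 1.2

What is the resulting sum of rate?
1703.8

Step 1: Tier 1 (rate ≤ 130): 4 records, sum = 295 × 1.0 = 295.0
Step 2: Tier 2 (130 < rate ≤ 207): 4 records, sum = 732 × 1.1 = 805.2
Step 3: Tier 3 (rate > 207): 2 records, sum = 503 × 1.2 = 603.6
Step 4: Final sum = 295.0 + 805.2 + 603.6 = 1703.8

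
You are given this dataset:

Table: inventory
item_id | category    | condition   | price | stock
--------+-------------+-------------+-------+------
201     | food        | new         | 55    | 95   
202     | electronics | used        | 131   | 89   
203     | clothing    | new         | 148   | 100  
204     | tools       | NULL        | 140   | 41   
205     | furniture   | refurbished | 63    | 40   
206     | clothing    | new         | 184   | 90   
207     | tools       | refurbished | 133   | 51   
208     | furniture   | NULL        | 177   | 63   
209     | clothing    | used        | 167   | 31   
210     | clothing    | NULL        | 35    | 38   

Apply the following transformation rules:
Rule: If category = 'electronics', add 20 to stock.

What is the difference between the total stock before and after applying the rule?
20

Step 1: Original sum of stock = 638
Step 2: 1 records have category = 'electronics'
Step 3: Each affected record changes by 20
Step 4: Total change = 1 × 20 = 20
Step 5: New sum = 638 + 20 = 658
Step 6: Difference = |658 - 638| = 20
        (Sum increased by 20)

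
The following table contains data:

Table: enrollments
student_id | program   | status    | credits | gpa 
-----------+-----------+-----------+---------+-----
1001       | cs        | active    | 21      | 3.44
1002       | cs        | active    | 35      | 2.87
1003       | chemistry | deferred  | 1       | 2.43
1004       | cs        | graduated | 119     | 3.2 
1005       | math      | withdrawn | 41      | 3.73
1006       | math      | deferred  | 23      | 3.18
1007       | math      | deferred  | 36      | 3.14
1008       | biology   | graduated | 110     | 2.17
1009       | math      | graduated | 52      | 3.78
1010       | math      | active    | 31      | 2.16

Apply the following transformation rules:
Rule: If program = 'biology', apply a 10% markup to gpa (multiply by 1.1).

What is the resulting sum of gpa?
30.32

Step 1: Records with program = 'biology' have total gpa = 2.17
Step 2: Apply multiplier: 2.17 × 1.1 = 2.39
Step 3: Other records total: 27.93
Step 4: Final sum = 2.39 + 27.93 = 30.32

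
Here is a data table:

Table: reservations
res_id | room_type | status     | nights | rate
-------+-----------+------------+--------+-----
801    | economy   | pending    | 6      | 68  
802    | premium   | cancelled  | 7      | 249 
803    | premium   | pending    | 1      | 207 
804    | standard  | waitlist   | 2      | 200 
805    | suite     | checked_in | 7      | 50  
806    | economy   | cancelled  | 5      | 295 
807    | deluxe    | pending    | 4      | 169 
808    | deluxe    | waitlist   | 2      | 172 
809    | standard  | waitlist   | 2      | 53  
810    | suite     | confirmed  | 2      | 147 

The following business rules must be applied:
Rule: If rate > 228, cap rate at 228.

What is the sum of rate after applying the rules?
1522

Step 1: 2 records have rate > 228
Step 2: These records originally summed to 544
Step 3: After capping: 2 × 228 = 456
Step 4: Unaffected records sum: 1066
Step 5: Final sum = 456 + 1066 = 1522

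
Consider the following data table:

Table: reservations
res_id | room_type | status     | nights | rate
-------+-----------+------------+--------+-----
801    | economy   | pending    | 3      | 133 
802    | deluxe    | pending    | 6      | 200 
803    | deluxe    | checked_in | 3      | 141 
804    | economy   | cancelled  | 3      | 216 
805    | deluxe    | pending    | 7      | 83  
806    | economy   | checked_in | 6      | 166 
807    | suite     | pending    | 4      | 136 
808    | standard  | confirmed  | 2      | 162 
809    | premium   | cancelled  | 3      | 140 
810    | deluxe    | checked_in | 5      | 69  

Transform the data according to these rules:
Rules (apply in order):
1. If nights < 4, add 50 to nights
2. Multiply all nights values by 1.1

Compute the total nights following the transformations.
321.2

Step 1: Apply Rule 1 - Add 50 to records with nights < 4
  - 5 records affected: 14 + (5 × 50) = 264
  - Unaffected records: 28
  - Sum after Rule 1: 292
Step 2: Apply Rule 2 - Multiply all by 1.1
  - 292 × 1.1 = 321.2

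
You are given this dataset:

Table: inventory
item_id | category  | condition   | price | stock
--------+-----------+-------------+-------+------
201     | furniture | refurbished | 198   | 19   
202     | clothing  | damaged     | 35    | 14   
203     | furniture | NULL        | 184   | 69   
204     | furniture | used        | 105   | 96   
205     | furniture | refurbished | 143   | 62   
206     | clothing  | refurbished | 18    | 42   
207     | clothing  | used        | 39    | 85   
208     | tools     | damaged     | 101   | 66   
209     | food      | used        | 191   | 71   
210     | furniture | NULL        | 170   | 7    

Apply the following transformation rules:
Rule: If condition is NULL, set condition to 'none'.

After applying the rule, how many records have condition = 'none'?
2

Step 1: Count records where condition IS NULL
Step 2: Found 2 records with NULL condition
Step 3: These records will have condition set to 'none'
Step 4: Records already having condition = 'none': 0
Step 5: Answer: 2 + 0 = 2 records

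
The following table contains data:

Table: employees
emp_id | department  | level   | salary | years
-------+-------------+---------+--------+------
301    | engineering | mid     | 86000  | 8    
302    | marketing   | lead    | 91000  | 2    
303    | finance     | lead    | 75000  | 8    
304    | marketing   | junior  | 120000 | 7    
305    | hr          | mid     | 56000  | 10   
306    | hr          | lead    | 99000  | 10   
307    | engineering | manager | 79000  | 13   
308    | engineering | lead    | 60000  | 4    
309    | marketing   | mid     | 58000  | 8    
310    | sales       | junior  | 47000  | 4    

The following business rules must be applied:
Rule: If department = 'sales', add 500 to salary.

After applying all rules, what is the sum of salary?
771500

Step 1: Count records where department = 'sales': 1
Step 2: Total bonus added: 1 × 500 = 500
Step 3: Original sum of salary: 771000
Step 4: Final sum = 771000 + 500 = 771500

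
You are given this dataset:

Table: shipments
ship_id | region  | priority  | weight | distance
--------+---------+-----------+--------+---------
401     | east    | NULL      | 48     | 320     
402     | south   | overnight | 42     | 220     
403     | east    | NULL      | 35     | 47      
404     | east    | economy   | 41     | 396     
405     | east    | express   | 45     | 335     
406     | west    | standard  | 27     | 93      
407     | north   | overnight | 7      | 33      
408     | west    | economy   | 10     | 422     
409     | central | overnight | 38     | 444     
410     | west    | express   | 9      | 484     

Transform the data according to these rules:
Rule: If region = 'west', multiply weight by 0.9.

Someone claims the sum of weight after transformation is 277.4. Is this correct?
No, the correct result is 297.4.

Step 1: Calculate the correct sum after transformation
Step 2: Apply multiplier 0.9 to records where region = 'west'
Step 3: Correct result = 297.4
Step 4: Claimed result = 277.4
Step 5: 297.4 ≠ 277.4
Conclusion: The claimed result is incorrect. The correct answer is 297.4.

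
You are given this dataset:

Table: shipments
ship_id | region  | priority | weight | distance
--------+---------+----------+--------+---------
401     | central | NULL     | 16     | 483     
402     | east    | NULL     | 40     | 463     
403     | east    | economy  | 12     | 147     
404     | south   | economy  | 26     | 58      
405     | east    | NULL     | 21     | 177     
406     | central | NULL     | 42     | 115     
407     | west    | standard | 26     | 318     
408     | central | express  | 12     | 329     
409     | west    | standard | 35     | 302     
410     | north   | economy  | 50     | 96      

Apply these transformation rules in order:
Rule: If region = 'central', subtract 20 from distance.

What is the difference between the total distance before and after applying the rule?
60

Step 1: Original sum of distance = 2488
Step 2: 3 records have region = 'central'
Step 3: Each affected record changes by -20
Step 4: Total change = 3 × -20 = -60
Step 5: New sum = 2488 + -60 = 2428
Step 6: Difference = |2428 - 2488| = 60
        (Sum decreased by 60)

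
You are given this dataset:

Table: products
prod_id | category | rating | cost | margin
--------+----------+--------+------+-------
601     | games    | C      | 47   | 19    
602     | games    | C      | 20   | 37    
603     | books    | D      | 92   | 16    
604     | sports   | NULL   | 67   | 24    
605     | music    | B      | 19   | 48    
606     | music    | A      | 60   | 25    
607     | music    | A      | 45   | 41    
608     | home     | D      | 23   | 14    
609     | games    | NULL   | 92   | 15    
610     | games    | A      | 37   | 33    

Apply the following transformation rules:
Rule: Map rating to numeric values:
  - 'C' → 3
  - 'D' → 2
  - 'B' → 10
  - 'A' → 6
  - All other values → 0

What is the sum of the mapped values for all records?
38

Step 1: Apply mapping to each record
Step 2: Count by status:
  'C': 2 records × 3 = 6
  'D': 2 records × 2 = 4
  'B': 1 records × 10 = 10
  'A': 3 records × 6 = 18
Step 3: Sum all mapped values = 38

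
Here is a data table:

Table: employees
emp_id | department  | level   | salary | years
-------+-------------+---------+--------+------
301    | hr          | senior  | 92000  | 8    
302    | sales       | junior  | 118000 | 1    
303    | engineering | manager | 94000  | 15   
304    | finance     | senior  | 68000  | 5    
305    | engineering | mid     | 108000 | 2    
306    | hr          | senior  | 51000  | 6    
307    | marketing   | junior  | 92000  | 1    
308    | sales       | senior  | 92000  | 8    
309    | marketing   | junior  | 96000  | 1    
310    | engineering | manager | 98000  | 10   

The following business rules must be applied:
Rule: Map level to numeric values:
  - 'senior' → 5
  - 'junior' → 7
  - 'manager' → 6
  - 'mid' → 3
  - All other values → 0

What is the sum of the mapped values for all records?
56

Step 1: Apply mapping to each record
Step 2: Count by status:
  'senior': 4 records × 5 = 20
  'junior': 3 records × 7 = 21
  'manager': 2 records × 6 = 12
  'mid': 1 records × 3 = 3
Step 3: Sum all mapped values = 56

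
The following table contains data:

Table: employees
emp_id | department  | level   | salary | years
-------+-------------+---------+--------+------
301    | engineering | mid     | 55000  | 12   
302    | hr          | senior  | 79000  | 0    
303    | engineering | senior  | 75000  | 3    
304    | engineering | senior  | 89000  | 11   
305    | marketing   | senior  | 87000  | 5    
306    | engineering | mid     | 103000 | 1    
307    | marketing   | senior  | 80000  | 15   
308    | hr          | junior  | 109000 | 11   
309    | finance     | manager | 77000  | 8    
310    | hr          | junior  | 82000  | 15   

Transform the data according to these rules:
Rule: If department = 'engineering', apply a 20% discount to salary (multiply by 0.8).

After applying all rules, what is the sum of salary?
771600.0

Step 1: Records with department = 'engineering' have total salary = 322000
Step 2: Apply multiplier: 322000 × 0.8 = 257600.0
Step 3: Other records total: 514000
Step 4: Final sum = 257600.0 + 514000 = 771600.0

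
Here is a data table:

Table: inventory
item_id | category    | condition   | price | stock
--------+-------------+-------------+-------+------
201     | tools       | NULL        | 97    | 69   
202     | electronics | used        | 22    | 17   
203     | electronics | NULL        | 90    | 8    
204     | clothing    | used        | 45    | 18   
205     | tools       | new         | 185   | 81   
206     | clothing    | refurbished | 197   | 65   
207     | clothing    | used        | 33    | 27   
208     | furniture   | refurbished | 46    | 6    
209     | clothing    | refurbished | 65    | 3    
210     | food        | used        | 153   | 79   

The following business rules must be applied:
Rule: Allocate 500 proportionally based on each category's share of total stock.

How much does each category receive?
clothing: 151.47, electronics: 33.51, food: 105.9, furniture: 8.04, tools: 201.07

Step 1: Calculate total stock = 373
Step 2: Calculate each category's proportion:
  clothing: 113/373 = 30.29% → 151.47
  electronics: 25/373 = 6.70% → 33.51
  food: 79/373 = 21.18% → 105.9
  furniture: 6/373 = 1.61% → 8.04
  tools: 150/373 = 40.21% → 201.07
Step 3: Verify: sum of allocations ≈ 500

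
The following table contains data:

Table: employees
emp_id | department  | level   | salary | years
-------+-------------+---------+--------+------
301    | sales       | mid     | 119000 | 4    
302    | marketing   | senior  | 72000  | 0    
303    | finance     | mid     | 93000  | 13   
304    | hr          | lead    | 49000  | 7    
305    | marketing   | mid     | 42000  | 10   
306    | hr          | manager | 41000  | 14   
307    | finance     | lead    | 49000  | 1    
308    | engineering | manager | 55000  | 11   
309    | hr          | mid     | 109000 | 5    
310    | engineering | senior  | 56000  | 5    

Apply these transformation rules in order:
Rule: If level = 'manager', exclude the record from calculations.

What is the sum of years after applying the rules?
45

Step 1: Identify records where level = 'manager'
Step 2: The excluded records sum to 25
Step 3: Original total years = 70
Step 4: Remaining total = 70 - 25 = 45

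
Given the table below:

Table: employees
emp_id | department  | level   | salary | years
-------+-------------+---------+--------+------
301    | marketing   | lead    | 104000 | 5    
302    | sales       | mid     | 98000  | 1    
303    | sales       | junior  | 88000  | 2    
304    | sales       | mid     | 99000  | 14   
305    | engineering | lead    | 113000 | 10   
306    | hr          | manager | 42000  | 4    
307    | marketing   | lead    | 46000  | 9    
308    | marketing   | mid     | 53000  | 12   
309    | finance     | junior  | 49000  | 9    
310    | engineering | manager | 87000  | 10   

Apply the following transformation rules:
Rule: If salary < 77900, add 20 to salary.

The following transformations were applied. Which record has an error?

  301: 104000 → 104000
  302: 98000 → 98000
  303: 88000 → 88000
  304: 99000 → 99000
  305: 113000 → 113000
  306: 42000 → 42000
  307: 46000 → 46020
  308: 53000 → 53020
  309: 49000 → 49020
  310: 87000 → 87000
Record 306 has an error. The correct transformed value should be 42020, not 42000.

Step 1: Check each record against the rule
Step 2: Record 306 has salary = 42000
Step 3: Since 42000 < 77900, the bonus should have been applied
Step 4: Correct value = 42020, but claimed value = 42000
Conclusion: Record 306 has the error.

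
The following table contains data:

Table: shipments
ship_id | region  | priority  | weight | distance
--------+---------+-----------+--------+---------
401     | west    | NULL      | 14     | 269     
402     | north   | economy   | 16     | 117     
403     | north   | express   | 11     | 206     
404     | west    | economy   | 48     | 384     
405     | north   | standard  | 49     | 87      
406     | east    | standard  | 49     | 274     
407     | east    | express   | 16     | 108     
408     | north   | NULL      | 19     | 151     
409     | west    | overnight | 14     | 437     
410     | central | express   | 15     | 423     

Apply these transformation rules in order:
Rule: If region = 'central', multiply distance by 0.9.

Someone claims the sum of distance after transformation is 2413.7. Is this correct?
Yes, the result is correct.

Step 1: Calculate the correct sum after transformation
Step 2: Apply multiplier 0.9 to records where region = 'central'
Step 3: Correct result = 2413.7
Step 4: Claimed result = 2413.7
Step 5: 2413.7 = 2413.7 ✓
Conclusion: The claimed result is correct.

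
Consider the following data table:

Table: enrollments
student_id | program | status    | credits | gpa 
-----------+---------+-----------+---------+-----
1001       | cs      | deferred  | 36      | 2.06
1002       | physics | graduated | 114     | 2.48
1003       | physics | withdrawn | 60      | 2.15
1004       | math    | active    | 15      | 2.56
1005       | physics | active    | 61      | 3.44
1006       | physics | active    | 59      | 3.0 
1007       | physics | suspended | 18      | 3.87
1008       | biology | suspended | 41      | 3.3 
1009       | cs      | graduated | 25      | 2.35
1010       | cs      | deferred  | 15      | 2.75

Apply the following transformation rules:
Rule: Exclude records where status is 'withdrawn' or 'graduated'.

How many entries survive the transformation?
7

Step 1: Count records to exclude
  - 1 (withdrawn) + 2 (graduated) = 3 records
Step 2: Total records: 10
Step 3: Remaining = 10 - 3 = 7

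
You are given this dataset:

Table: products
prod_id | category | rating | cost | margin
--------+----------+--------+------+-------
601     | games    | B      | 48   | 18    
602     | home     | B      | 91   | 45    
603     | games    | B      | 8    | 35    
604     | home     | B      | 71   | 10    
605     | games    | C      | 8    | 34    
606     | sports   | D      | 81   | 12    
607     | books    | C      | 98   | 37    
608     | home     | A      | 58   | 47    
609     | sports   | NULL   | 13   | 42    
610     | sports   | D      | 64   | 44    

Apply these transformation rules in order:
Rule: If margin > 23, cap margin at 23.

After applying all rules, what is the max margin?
23

Step 1: Original maximum margin = 47
Step 2: Apply cap at 23
Step 3: 7 records had margin > 23 and were capped
Step 4: Maximum after transformation = 23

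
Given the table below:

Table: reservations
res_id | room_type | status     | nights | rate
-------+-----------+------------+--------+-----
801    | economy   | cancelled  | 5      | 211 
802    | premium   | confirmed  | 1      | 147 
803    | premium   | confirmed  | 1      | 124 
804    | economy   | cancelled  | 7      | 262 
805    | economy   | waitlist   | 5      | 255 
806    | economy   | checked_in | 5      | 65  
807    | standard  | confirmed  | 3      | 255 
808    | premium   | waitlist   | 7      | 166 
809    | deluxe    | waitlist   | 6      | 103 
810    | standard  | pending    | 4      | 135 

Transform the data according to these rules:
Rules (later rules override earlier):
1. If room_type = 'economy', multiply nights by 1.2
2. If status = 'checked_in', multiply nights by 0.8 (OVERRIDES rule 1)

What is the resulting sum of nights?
46.4

Step 1: Rule 2 takes priority for records with status = 'checked_in'
  - 1 records: 5 × 0.8 = 4.0
Step 2: Rule 1 applies to remaining records with room_type = 'economy'
  - 3 records: 17 × 1.2 = 20.4
Step 3: Other records unchanged: 22
Step 4: Final sum = 4.0 + 20.4 + 22 = 46.4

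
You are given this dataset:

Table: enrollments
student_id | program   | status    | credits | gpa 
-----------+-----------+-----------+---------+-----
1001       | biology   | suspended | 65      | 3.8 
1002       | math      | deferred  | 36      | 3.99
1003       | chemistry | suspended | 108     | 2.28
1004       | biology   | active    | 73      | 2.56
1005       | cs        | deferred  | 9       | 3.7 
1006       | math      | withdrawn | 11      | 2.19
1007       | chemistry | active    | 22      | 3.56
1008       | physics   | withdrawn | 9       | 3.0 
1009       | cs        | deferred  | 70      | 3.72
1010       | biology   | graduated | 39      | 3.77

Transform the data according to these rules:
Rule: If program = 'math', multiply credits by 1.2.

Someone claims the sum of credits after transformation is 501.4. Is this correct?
No, the correct result is 451.4.

Step 1: Calculate the correct sum after transformation
Step 2: Apply multiplier 1.2 to records where program = 'math'
Step 3: Correct result = 451.4
Step 4: Claimed result = 501.4
Step 5: 451.4 ≠ 501.4
Conclusion: The claimed result is incorrect. The correct answer is 451.4.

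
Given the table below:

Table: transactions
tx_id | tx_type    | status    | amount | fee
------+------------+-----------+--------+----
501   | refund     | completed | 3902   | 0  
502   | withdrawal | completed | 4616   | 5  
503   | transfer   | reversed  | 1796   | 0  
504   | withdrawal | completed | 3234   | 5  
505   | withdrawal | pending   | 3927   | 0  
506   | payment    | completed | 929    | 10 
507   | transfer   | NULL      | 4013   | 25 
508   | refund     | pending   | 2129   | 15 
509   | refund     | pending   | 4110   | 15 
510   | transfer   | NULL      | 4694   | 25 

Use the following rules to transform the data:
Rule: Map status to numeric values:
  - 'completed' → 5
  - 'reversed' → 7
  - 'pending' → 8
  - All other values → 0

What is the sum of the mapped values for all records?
51

Step 1: Apply mapping to each record
Step 2: Count by status:
  'completed': 4 records × 5 = 20
  'reversed': 1 records × 7 = 7
  'pending': 3 records × 8 = 24
Step 3: Sum all mapped values = 51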